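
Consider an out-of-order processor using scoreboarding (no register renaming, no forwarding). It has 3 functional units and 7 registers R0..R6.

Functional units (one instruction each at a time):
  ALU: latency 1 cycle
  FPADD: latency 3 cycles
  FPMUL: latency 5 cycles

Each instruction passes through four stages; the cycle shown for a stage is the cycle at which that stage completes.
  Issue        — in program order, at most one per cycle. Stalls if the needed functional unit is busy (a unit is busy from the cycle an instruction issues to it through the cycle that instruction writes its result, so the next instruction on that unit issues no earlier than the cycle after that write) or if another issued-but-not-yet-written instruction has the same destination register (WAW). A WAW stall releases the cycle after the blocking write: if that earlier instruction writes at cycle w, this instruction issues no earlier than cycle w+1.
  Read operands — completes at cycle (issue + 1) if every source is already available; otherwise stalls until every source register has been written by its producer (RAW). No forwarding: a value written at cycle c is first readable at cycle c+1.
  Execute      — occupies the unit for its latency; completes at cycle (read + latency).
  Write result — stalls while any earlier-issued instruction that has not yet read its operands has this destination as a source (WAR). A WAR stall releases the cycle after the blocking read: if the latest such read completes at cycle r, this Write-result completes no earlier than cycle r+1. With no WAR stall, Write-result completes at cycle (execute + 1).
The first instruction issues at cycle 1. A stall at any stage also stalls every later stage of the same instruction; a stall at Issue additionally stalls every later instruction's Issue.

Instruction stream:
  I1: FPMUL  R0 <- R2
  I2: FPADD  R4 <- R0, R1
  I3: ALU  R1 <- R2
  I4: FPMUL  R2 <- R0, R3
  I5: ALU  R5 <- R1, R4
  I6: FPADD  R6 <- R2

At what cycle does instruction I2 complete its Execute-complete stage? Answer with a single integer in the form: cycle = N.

1) issue 1, read 2, done 7, write 8
2) issue 2, read 9, done 12, write 13  <RAW R0: wait I1 write@8>
3) issue 3, read 4, done 5, write 10  <WAR R1: wait I2 read@9>
4) issue 9, read 10, done 15, write 16  <struct: FPMUL busy until I1 writes@8>
5) issue 11, read 14, done 15, write 16  <struct: ALU busy until I3 writes@10 / RAW R4: wait I2 write@13>
6) issue 14, read 17, done 20, write 21  <struct: FPADD busy until I2 writes@13 / RAW R2: wait I4 write@16>

cycle = 12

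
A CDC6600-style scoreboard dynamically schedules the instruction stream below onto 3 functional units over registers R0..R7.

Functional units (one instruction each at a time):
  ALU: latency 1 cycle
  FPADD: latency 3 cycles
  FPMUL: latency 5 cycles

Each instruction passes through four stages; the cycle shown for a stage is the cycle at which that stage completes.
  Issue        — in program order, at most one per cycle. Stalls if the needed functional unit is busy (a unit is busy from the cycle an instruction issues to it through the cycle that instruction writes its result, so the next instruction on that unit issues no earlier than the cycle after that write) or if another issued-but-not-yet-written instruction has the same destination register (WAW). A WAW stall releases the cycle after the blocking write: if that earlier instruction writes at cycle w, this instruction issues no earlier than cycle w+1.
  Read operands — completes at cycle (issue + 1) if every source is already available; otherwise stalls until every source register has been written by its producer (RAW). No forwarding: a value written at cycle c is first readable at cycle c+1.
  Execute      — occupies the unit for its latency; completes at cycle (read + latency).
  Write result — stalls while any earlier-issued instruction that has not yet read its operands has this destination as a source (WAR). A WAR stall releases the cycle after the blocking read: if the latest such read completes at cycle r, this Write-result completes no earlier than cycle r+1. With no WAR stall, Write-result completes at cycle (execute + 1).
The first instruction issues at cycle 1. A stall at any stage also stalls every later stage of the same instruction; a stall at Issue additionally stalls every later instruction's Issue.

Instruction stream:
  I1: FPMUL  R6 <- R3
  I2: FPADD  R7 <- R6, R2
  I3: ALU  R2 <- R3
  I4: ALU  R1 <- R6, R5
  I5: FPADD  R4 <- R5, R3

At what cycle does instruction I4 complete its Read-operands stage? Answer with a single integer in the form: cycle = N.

cycle 1: I1 dispatched to FPMUL
cycle 2: I1 operands ready · I2 dispatched to FPADD
cycle 3: I3 dispatched to ALU
cycle 4: I3 operands ready
cycle 5: I3 complete
cycle 7: I1 complete
cycle 8: R6←I1
cycle 9: I2 operands ready
cycle 10: R2←I3
cycle 11: I4 dispatched to ALU
cycle 12: I2 complete · I4 operands ready
cycle 13: R7←I2 · I4 complete
cycle 14: R1←I4 · I5 dispatched to FPADD
cycle 15: I5 operands ready
cycle 18: I5 complete
cycle 19: R4←I5

cycle = 12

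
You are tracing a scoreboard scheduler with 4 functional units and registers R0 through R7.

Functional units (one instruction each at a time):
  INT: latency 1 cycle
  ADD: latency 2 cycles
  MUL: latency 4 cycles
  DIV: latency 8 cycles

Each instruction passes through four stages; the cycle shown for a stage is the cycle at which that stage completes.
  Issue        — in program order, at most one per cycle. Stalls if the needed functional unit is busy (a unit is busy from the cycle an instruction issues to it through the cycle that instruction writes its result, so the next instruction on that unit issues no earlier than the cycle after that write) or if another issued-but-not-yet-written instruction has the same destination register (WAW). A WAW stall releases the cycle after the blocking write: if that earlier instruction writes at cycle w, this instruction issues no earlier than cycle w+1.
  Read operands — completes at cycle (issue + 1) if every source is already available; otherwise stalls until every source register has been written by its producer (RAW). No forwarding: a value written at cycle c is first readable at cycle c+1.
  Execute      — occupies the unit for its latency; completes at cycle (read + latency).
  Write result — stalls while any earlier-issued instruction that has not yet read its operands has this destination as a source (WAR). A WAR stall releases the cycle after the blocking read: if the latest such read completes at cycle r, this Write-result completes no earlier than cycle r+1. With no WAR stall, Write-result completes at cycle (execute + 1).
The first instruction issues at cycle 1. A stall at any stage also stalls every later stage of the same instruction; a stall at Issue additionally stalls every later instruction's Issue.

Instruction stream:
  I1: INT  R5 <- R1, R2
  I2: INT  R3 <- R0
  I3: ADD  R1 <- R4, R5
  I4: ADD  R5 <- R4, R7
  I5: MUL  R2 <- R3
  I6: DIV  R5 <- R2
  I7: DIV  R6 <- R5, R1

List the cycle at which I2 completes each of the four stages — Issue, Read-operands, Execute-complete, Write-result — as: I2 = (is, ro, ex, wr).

c1: I1 issues→INT
c2: I1 reads
c3: I1 exec-done
c4: I1 writes R5
c5: I2 issues→INT
c6: I2 reads; I3 issues→ADD
c7: I2 exec-done; I3 reads
c8: I2 writes R3
c9: I3 exec-done
c10: I3 writes R1
c11: I4 issues→ADD
c12: I4 reads; I5 issues→MUL
c13: I5 reads
c14: I4 exec-done
c15: I4 writes R5
c16: I6 issues→DIV
c17: I5 exec-done
c18: I5 writes R2
c19: I6 reads
c27: I6 exec-done
c28: I6 writes R5
c29: I7 issues→DIV
c30: I7 reads
c38: I7 exec-done
c39: I7 writes R6

I2 = (5, 6, 7, 8)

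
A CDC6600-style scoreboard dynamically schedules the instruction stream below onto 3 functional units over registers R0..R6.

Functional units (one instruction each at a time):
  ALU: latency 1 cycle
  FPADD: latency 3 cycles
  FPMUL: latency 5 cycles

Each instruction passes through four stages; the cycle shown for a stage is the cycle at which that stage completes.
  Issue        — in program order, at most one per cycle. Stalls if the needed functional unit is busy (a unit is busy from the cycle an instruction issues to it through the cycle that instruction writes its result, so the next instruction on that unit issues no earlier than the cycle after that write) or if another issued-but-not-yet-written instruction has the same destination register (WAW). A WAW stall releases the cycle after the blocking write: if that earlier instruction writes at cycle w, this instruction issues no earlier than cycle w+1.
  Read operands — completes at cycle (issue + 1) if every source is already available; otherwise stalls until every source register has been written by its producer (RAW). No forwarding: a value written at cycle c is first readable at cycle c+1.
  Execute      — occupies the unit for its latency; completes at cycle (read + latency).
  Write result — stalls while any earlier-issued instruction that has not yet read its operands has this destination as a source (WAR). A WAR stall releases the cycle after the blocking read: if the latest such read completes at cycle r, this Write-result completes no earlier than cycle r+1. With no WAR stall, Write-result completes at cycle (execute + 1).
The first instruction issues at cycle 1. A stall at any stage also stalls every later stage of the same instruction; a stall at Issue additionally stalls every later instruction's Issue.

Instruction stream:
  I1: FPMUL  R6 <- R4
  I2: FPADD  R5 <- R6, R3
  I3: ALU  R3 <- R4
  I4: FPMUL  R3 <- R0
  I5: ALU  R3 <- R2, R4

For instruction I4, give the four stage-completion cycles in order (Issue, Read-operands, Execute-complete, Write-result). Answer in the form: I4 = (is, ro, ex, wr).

I4 = (11, 12, 17, 18)

t=1  issue I1 (FPMUL)
t=2  I1 read-ops | issue I2 (FPADD)
t=3  issue I3 (ALU)
t=4  I3 read-ops
t=5  I3 finished on ALU
t=7  I1 finished on FPMUL
t=8  I1→R6
t=9  I2 read-ops
t=10  I3→R3
t=11  issue I4 (FPMUL)
t=12  I2 finished on FPADD | I4 read-ops
t=13  I2→R5
t=17  I4 finished on FPMUL
t=18  I4→R3
t=19  issue I5 (ALU)
t=20  I5 read-ops
t=21  I5 finished on ALU
t=22  I5→R3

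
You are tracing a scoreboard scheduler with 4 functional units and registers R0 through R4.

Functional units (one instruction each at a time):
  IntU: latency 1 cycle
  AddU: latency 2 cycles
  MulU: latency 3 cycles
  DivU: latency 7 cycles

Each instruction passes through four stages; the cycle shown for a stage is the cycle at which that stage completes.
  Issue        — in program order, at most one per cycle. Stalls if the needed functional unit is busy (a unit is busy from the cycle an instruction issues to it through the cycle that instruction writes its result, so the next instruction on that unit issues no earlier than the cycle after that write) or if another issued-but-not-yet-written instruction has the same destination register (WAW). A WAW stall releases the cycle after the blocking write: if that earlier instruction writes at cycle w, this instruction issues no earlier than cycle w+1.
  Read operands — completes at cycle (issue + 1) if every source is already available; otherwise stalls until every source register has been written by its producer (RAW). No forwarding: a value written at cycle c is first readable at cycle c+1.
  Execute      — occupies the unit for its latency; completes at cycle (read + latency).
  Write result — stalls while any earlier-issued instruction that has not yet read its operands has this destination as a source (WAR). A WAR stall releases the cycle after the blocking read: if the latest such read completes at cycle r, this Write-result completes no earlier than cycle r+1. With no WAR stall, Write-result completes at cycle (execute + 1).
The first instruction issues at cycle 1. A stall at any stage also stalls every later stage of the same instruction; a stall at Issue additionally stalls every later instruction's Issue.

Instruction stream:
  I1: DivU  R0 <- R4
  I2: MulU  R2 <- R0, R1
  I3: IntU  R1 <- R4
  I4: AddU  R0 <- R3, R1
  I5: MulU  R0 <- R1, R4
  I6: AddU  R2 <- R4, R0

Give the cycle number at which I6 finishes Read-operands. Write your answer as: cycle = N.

t=1  I1 dispatched to DivU
t=2  I1 operands ready; I2 dispatched to MulU
t=3  I3 dispatched to IntU
t=4  I3 operands ready
t=5  I3 complete
t=9  I1 complete
t=10  R0←I1
t=11  I2 operands ready; I4 dispatched to AddU
t=12  R1←I3
t=13  I4 operands ready
t=14  I2 complete
t=15  R2←I2; I4 complete
t=16  R0←I4
t=17  I5 dispatched to MulU
t=18  I5 operands ready; I6 dispatched to AddU
t=21  I5 complete
t=22  R0←I5
t=23  I6 operands ready
t=25  I6 complete
t=26  R2←I6

cycle = 23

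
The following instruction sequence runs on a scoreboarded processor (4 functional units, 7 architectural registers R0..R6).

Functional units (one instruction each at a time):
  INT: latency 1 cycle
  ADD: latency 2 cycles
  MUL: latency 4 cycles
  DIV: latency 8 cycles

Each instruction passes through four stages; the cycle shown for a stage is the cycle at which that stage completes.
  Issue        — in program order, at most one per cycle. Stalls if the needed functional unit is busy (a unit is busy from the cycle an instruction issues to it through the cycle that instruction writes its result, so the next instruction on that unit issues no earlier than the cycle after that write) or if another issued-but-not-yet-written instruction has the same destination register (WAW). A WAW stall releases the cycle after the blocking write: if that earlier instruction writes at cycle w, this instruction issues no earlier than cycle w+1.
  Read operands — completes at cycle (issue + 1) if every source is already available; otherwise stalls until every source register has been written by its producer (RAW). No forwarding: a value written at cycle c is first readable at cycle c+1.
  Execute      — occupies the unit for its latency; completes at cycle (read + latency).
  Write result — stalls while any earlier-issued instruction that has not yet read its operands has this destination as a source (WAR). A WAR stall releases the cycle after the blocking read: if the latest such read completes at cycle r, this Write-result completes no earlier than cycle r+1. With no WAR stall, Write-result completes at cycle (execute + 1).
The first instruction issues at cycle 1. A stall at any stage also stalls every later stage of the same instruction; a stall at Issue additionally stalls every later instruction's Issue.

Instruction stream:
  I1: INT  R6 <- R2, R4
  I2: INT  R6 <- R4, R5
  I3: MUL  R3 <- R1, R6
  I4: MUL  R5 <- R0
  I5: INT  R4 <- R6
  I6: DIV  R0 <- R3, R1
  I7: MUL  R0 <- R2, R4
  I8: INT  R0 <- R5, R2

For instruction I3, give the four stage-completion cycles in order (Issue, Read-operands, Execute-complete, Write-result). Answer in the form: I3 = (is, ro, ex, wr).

I1: IS=1 RO=2 EX=3 WR=4
I2: IS=5 RO=6 EX=7 WR=8  [struct: INT busy until I1 writes@4]
I3: IS=6 RO=9 EX=13 WR=14  [RAW R6: wait I2 write@8]
I4: IS=15 RO=16 EX=20 WR=21  [struct: MUL busy until I3 writes@14]
I5: IS=16 RO=17 EX=18 WR=19
I6: IS=17 RO=18 EX=26 WR=27
I7: IS=28 RO=29 EX=33 WR=34  [WAW R0: wait I6 write@27]
I8: IS=35 RO=36 EX=37 WR=38  [WAW R0: wait I7 write@34]

I3 = (6, 9, 13, 14)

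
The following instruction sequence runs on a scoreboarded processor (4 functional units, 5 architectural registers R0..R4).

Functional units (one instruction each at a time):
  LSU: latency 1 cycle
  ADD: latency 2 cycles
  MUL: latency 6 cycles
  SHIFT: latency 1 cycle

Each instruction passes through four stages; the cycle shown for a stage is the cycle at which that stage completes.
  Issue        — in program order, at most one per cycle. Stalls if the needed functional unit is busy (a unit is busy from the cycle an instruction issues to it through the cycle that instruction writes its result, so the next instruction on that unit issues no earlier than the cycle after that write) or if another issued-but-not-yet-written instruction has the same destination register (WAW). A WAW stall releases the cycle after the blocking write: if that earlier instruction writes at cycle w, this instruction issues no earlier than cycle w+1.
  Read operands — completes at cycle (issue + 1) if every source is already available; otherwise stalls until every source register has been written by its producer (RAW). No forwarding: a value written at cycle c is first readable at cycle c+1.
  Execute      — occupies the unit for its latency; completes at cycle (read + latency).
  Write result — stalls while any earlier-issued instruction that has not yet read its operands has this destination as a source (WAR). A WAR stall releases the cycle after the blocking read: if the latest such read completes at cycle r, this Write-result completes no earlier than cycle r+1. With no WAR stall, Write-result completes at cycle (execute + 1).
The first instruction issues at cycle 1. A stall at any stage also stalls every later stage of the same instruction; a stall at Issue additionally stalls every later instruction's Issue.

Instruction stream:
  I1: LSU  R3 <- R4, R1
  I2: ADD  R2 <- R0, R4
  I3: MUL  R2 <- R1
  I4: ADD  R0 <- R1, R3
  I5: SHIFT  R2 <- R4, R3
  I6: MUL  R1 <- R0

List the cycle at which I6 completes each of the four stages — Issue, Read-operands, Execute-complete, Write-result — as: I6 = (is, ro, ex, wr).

I6 = (17, 18, 24, 25)

I1: IS=1 RO=2 EX=3 WR=4
I2: IS=2 RO=3 EX=5 WR=6
I3: IS=7 RO=8 EX=14 WR=15  [WAW R2: wait I2 write@6]
I4: IS=8 RO=9 EX=11 WR=12
I5: IS=16 RO=17 EX=18 WR=19  [WAW R2: wait I3 write@15]
I6: IS=17 RO=18 EX=24 WR=25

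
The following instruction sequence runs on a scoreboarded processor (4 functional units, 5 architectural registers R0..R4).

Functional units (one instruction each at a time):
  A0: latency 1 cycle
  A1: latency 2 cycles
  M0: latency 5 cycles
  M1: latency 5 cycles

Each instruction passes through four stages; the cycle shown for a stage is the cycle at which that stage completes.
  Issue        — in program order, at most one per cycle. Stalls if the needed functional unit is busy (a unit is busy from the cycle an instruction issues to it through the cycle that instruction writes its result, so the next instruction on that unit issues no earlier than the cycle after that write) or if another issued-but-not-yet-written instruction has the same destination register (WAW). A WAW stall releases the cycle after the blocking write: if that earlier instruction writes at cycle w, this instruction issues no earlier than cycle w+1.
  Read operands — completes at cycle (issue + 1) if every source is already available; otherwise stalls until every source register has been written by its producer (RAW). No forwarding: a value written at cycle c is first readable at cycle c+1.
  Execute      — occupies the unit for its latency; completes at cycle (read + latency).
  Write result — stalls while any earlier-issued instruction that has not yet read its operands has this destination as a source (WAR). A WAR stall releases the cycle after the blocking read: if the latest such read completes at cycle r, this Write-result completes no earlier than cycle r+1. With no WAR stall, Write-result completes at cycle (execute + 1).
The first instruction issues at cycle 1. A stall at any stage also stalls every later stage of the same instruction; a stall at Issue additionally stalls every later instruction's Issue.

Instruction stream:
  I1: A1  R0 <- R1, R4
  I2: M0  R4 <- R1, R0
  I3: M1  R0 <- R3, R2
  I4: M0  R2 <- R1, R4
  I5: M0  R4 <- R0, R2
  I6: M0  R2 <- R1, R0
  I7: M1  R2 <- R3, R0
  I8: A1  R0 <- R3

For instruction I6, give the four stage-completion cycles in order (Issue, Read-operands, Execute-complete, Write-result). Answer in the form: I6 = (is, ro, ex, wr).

I6 = (29, 30, 35, 36)

cycle 1: I1 dispatched to A1
cycle 2: I1 operands ready, I2 dispatched to M0
cycle 4: I1 complete
cycle 5: R0←I1
cycle 6: I2 operands ready, I3 dispatched to M1
cycle 7: I3 operands ready
cycle 11: I2 complete
cycle 12: R4←I2, I3 complete
cycle 13: R0←I3, I4 dispatched to M0
cycle 14: I4 operands ready
cycle 19: I4 complete
cycle 20: R2←I4
cycle 21: I5 dispatched to M0
cycle 22: I5 operands ready
cycle 27: I5 complete
cycle 28: R4←I5
cycle 29: I6 dispatched to M0
cycle 30: I6 operands ready
cycle 35: I6 complete
cycle 36: R2←I6
cycle 37: I7 dispatched to M1
cycle 38: I7 operands ready, I8 dispatched to A1
cycle 39: I8 operands ready
cycle 41: I8 complete
cycle 42: R0←I8
cycle 43: I7 complete
cycle 44: R2←I7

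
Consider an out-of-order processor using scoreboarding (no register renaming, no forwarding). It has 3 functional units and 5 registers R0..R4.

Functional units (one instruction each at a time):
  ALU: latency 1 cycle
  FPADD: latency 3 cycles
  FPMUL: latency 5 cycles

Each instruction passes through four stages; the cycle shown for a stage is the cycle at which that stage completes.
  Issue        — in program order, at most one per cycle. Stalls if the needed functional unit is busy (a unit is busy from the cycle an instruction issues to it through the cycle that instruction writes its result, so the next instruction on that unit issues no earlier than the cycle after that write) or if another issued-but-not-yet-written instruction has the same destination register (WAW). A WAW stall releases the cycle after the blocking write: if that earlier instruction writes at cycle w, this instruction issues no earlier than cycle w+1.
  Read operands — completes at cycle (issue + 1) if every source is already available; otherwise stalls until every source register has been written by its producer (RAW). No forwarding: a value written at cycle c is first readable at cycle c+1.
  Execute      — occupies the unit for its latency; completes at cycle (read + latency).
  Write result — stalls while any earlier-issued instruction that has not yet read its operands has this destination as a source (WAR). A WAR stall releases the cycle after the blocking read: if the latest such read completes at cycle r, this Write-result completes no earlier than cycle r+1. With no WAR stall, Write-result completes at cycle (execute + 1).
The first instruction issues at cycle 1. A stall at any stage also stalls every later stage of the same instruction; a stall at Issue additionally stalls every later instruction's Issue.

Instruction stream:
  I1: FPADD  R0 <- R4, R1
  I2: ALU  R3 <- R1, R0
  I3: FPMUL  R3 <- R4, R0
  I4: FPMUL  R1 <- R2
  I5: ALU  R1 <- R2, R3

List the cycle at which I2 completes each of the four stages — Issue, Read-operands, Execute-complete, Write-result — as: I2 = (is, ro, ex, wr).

I1  is:1  ro:2  ex:5  wr:6
I2  is:2  ro:7  ex:8  wr:9  — RAW R0: wait I1 write@6
I3  is:10  ro:11  ex:16  wr:17  — WAW R3: wait I2 write@9
I4  is:18  ro:19  ex:24  wr:25  — struct: FPMUL busy until I3 writes@17
I5  is:26  ro:27  ex:28  wr:29  — WAW R1: wait I4 write@25

I2 = (2, 7, 8, 9)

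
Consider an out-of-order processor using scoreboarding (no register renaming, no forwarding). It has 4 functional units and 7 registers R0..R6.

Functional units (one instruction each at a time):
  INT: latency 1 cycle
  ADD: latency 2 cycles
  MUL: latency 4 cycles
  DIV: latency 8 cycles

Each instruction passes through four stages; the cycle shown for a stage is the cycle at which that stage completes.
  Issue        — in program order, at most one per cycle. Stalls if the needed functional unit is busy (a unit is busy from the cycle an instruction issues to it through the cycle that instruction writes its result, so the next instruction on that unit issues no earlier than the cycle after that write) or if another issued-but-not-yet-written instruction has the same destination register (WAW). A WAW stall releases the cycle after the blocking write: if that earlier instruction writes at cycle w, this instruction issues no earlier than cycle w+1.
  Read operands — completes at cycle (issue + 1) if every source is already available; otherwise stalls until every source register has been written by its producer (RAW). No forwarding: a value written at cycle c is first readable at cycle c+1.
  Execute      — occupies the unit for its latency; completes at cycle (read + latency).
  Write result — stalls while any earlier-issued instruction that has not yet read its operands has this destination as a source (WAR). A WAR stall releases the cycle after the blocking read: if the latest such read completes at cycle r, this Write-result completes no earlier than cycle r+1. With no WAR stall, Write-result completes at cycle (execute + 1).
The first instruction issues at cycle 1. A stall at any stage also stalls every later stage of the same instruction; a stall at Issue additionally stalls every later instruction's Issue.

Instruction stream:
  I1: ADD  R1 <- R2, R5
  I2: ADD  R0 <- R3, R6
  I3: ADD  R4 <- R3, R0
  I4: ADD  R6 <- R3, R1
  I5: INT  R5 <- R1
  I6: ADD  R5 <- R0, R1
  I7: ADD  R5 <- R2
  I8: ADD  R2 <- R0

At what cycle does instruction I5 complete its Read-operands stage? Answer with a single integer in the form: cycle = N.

I1: IS=1 RO=2 EX=4 WR=5
I2: IS=6 RO=7 EX=9 WR=10  [struct: ADD busy until I1 writes@5]
I3: IS=11 RO=12 EX=14 WR=15  [struct: ADD busy until I2 writes@10]
I4: IS=16 RO=17 EX=19 WR=20  [struct: ADD busy until I3 writes@15]
I5: IS=17 RO=18 EX=19 WR=20
I6: IS=21 RO=22 EX=24 WR=25  [WAW R5: wait I5 write@20]
I7: IS=26 RO=27 EX=29 WR=30  [struct: ADD busy until I6 writes@25]
I8: IS=31 RO=32 EX=34 WR=35  [struct: ADD busy until I7 writes@30]

cycle = 18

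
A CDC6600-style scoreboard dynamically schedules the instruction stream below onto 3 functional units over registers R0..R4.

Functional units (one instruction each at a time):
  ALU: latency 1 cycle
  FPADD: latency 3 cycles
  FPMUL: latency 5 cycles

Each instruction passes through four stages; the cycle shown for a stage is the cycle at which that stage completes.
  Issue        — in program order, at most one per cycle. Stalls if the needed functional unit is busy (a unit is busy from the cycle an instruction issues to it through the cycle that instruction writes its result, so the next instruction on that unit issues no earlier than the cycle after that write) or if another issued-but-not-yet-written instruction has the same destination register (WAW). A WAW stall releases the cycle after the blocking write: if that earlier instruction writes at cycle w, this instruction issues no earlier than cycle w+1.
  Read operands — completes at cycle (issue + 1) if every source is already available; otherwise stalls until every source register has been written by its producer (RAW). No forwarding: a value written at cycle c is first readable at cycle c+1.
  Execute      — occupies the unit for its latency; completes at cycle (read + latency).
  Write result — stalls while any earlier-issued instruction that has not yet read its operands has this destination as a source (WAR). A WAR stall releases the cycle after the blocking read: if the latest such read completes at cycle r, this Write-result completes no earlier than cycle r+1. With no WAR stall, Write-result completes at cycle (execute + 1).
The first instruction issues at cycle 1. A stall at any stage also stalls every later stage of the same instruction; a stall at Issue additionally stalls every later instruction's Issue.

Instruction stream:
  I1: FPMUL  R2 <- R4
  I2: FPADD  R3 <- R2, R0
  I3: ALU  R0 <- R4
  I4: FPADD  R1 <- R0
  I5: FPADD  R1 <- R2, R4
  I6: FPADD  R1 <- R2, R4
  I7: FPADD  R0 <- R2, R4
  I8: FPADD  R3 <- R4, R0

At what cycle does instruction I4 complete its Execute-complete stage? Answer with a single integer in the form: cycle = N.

cycle = 18

cycle 1: issue I1 (FPMUL)
cycle 2: I1 read-ops · issue I2 (FPADD)
cycle 3: issue I3 (ALU)
cycle 4: I3 read-ops
cycle 5: I3 finished on ALU
cycle 7: I1 finished on FPMUL
cycle 8: I1→R2
cycle 9: I2 read-ops
cycle 10: I3→R0
cycle 12: I2 finished on FPADD
cycle 13: I2→R3
cycle 14: issue I4 (FPADD)
cycle 15: I4 read-ops
cycle 18: I4 finished on FPADD
cycle 19: I4→R1
cycle 20: issue I5 (FPADD)
cycle 21: I5 read-ops
cycle 24: I5 finished on FPADD
cycle 25: I5→R1
cycle 26: issue I6 (FPADD)
cycle 27: I6 read-ops
cycle 30: I6 finished on FPADD
cycle 31: I6→R1
cycle 32: issue I7 (FPADD)
cycle 33: I7 read-ops
cycle 36: I7 finished on FPADD
cycle 37: I7→R0
cycle 38: issue I8 (FPADD)
cycle 39: I8 read-ops
cycle 42: I8 finished on FPADD
cycle 43: I8→R3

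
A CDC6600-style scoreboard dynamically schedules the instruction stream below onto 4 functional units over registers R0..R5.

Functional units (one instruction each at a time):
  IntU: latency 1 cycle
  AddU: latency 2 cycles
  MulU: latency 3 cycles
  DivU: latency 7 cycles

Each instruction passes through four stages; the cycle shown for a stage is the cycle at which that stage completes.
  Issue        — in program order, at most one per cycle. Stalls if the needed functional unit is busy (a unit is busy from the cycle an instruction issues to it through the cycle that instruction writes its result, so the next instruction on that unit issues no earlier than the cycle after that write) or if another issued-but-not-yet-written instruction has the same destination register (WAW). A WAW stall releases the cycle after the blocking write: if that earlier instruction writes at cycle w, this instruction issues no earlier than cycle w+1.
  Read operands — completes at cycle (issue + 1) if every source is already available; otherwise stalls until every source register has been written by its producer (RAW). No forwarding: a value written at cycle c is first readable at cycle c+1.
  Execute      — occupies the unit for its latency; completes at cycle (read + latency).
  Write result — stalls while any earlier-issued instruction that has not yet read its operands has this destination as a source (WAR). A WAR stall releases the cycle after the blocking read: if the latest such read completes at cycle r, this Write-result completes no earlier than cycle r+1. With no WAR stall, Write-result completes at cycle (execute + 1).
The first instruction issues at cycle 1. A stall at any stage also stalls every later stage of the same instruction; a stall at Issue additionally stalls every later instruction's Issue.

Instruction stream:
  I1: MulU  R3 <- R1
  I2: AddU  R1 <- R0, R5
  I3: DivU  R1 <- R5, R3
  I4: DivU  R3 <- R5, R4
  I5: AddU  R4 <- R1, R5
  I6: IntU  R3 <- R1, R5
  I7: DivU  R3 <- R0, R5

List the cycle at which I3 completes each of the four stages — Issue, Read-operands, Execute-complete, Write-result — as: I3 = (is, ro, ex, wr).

[1] issue I1 (MulU)
[2] I1 read-ops | issue I2 (AddU)
[3] I2 read-ops
[5] I1 finished on MulU | I2 finished on AddU
[6] I1→R3 | I2→R1
[7] issue I3 (DivU)
[8] I3 read-ops
[15] I3 finished on DivU
[16] I3→R1
[17] issue I4 (DivU)
[18] I4 read-ops | issue I5 (AddU)
[19] I5 read-ops
[21] I5 finished on AddU
[22] I5→R4
[25] I4 finished on DivU
[26] I4→R3
[27] issue I6 (IntU)
[28] I6 read-ops
[29] I6 finished on IntU
[30] I6→R3
[31] issue I7 (DivU)
[32] I7 read-ops
[39] I7 finished on DivU
[40] I7→R3

I3 = (7, 8, 15, 16)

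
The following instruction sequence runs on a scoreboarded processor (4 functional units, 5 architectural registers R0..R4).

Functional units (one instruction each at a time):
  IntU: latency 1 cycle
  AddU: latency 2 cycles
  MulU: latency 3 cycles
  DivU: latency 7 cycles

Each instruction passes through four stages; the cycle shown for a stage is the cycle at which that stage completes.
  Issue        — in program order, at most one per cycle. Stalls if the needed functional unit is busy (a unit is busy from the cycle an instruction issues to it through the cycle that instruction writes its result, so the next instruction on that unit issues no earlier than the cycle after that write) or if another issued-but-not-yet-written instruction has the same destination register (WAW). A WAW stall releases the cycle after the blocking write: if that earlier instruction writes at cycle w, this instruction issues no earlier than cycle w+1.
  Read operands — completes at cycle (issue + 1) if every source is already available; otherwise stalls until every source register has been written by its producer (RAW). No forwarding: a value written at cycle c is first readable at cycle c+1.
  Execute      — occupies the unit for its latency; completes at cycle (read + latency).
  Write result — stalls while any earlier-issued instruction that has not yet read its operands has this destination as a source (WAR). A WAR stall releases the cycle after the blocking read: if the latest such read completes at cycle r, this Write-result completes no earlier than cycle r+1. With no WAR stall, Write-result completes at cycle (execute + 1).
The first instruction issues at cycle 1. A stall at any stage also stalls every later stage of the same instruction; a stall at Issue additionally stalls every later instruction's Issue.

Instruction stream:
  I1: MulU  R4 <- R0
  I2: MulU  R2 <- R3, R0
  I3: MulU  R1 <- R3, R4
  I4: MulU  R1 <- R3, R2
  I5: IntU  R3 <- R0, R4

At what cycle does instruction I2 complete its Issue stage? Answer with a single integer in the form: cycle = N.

cycle 1: I1 dispatched to MulU
cycle 2: I1 operands ready
cycle 5: I1 complete
cycle 6: R4←I1
cycle 7: I2 dispatched to MulU
cycle 8: I2 operands ready
cycle 11: I2 complete
cycle 12: R2←I2
cycle 13: I3 dispatched to MulU
cycle 14: I3 operands ready
cycle 17: I3 complete
cycle 18: R1←I3
cycle 19: I4 dispatched to MulU
cycle 20: I4 operands ready · I5 dispatched to IntU
cycle 21: I5 operands ready
cycle 22: I5 complete
cycle 23: I4 complete · R3←I5
cycle 24: R1←I4

cycle = 7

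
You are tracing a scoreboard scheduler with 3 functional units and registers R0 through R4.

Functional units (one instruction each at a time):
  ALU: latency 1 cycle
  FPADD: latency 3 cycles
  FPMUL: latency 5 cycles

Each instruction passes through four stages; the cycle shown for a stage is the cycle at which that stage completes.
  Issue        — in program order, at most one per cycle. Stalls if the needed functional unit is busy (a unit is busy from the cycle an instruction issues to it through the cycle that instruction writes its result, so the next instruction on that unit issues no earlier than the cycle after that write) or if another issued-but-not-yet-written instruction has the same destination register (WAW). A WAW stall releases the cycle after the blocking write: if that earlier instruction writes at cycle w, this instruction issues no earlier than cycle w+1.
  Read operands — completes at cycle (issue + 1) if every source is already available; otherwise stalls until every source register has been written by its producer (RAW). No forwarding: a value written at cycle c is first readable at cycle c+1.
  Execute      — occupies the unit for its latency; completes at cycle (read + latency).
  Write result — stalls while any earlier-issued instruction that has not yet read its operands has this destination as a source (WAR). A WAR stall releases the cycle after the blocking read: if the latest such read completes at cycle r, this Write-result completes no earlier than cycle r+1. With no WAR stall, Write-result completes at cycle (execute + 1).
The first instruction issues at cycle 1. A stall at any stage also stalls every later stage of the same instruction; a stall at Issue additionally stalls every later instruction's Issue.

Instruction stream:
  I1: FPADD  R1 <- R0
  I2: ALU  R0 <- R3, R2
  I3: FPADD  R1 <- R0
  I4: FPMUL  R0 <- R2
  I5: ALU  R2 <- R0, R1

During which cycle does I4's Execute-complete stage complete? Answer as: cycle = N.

cycle = 14

I1: IS=1 RO=2 EX=5 WR=6
I2: IS=2 RO=3 EX=4 WR=5
I3: IS=7 RO=8 EX=11 WR=12  [struct: FPADD busy until I1 writes@6]
I4: IS=8 RO=9 EX=14 WR=15
I5: IS=9 RO=16 EX=17 WR=18  [RAW R0: wait I4 write@15]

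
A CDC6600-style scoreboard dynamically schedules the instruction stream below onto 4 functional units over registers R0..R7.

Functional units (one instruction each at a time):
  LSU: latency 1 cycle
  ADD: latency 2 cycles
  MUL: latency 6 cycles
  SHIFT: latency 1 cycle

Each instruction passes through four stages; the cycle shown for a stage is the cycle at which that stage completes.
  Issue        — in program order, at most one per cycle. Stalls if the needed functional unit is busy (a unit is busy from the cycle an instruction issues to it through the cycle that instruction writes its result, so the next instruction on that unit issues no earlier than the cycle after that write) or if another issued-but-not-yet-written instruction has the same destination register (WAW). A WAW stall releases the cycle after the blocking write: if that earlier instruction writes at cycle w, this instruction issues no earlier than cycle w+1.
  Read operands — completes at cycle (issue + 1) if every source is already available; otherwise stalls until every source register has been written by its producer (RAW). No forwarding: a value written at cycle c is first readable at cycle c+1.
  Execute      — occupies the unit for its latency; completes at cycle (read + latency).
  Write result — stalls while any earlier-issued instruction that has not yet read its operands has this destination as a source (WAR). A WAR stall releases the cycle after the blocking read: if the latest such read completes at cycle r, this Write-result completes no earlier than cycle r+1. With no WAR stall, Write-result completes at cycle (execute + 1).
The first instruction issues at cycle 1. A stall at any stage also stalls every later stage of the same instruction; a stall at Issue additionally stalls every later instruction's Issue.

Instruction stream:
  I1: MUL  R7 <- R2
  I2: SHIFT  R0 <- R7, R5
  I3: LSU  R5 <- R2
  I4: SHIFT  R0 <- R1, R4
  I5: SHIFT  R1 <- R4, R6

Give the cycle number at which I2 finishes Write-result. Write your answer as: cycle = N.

  I1 | 1 | 2 | 8 | 9
  I2 | 2 | 10 | 11 | 12   RAW R7: wait I1 write@9
  I3 | 3 | 4 | 5 | 11   WAR R5: wait I2 read@10
  I4 | 13 | 14 | 15 | 16   struct: SHIFT busy until I2 writes@12
  I5 | 17 | 18 | 19 | 20   struct: SHIFT busy until I4 writes@16

cycle = 12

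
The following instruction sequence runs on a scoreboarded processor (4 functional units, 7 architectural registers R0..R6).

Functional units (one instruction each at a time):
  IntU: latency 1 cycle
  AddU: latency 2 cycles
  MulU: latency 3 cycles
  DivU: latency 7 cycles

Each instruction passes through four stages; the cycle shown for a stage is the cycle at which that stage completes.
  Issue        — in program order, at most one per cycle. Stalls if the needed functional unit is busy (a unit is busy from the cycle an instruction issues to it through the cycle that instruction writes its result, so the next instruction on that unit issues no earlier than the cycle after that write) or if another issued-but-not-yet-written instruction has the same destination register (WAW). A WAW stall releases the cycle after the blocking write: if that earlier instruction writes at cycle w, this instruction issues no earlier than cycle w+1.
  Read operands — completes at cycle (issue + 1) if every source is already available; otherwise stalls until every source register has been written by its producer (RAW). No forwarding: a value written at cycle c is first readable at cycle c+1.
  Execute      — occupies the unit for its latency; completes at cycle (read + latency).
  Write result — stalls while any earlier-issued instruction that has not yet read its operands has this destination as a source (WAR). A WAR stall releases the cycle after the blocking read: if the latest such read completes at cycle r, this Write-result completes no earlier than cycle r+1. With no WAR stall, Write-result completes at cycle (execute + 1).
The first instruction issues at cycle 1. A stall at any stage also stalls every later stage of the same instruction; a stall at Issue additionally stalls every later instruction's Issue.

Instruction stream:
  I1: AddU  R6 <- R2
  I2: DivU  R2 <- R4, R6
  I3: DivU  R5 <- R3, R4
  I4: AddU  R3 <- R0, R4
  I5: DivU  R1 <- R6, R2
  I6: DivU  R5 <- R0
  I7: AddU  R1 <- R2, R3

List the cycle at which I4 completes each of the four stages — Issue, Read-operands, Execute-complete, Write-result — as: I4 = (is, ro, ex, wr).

I4 = (16, 17, 19, 20)

1) issue 1, read 2, done 4, write 5
2) issue 2, read 6, done 13, write 14  <RAW R6: wait I1 write@5>
3) issue 15, read 16, done 23, write 24  <struct: DivU busy until I2 writes@14>
4) issue 16, read 17, done 19, write 20
5) issue 25, read 26, done 33, write 34  <struct: DivU busy until I3 writes@24>
6) issue 35, read 36, done 43, write 44  <struct: DivU busy until I5 writes@34>
7) issue 36, read 37, done 39, write 40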